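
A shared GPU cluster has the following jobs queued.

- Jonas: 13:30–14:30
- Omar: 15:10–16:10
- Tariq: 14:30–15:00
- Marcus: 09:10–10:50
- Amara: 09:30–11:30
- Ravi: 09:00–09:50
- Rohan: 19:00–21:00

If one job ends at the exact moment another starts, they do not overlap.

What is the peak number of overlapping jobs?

Sort all start/end points and keep a running count:
09:00 start Ravi → 1
09:10 start Marcus → 2
09:30 start Amara → 3
09:50 end Ravi → 2
10:50 end Marcus → 1
11:30 end Amara → 0
13:30 start Jonas → 1
14:30 end Jonas → 0
14:30 start Tariq → 1
15:00 end Tariq → 0
15:10 start Omar → 1
16:10 end Omar → 0
19:00 start Rohan → 1
21:00 end Rohan → 0
Peak is 3, at 09:30 (Amara, Marcus, Ravi).

3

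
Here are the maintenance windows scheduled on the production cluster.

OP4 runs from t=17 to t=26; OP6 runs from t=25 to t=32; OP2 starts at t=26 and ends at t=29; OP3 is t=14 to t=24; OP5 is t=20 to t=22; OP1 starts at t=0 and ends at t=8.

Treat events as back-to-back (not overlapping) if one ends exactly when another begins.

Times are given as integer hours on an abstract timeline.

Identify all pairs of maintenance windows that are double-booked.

OP2 & OP6, OP3 & OP4, OP3 & OP5, OP4 & OP5, OP4 & OP6

Sorted by start: OP1, OP3, OP4, OP5, OP6, OP2.
OP3 starts after OP1 ends — done with OP1.
OP4 starts before OP3 ends → OP3 and OP4 overlap.
OP5 starts before OP3 ends → OP3 and OP5 overlap.
OP6 starts after OP3 ends — done with OP3.
OP5 starts before OP4 ends → OP4 and OP5 overlap.
OP6 starts before OP4 ends → OP4 and OP6 overlap.
OP2 starts exactly when OP4 ends (back-to-back, no overlap).
OP6 starts after OP5 ends — done with OP5.
OP2 starts before OP6 ends → OP6 and OP2 overlap.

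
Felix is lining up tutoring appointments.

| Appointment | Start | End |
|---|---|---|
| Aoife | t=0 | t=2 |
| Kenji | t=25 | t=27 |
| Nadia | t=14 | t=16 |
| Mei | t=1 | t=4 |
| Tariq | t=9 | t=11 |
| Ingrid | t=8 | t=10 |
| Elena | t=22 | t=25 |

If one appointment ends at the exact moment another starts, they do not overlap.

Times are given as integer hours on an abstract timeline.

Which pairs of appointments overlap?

Aoife & Mei, Ingrid & Tariq

Two intervals overlap when each starts before the other ends.
Sorted by start: Aoife, Mei, Ingrid, Tariq, Nadia, Elena, Kenji.
Mei starts before Aoife ends → Aoife and Mei overlap.
Ingrid starts after Aoife ends; Aoife is clear from here.
Ingrid starts after Mei ends; Mei is clear from here.
Tariq starts before Ingrid ends → Ingrid and Tariq overlap.
Nadia starts after Ingrid ends; Ingrid is clear from here.
Nadia starts after Tariq ends; Tariq is clear from here.
Elena starts after Nadia ends; Nadia is clear from here.
Kenji starts exactly when Elena ends (back-to-back, no overlap).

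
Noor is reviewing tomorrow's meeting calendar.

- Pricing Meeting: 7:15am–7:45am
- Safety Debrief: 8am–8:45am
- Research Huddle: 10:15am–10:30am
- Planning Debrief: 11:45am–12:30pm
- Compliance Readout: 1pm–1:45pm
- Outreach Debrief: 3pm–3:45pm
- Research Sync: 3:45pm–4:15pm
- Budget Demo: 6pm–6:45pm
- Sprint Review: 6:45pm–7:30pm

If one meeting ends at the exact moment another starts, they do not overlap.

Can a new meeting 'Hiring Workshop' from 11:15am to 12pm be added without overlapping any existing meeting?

Pricing Meeting: ends 7:45am at or before Hiring Workshop starts 11:15am → clear.
Safety Debrief: ends 8:45am at or before Hiring Workshop starts 11:15am → clear.
Research Huddle: ends 10:30am at or before Hiring Workshop starts 11:15am → clear.
Planning Debrief: starts 11:45am before Hiring Workshop ends 12pm, and ends 12:30pm after Hiring Workshop starts 11:15am → overlap.
Compliance Readout: starts 1pm at or after Hiring Workshop ends 12pm → clear.
Outreach Debrief: starts 3pm at or after Hiring Workshop ends 12pm → clear.
Research Sync: starts 3:45pm at or after Hiring Workshop ends 12pm → clear.
Budget Demo: starts 6pm at or after Hiring Workshop ends 12pm → clear.
Sprint Review: starts 6:45pm at or after Hiring Workshop ends 12pm → clear.
Hiring Workshop overlaps Planning Debrief.

No — it overlaps Planning Debrief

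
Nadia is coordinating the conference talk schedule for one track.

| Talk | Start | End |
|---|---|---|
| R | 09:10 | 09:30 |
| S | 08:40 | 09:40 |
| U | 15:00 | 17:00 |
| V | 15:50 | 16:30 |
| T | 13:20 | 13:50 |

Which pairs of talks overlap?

Sorted by start: S, R, T, U, V.
R starts before S ends → S and R overlap.
T starts after S ends, so nothing later overlaps S either.
T starts after R ends, so nothing later overlaps R either.
U starts after T ends, so nothing later overlaps T either.
V starts before U ends → U and V overlap.

R & S, U & V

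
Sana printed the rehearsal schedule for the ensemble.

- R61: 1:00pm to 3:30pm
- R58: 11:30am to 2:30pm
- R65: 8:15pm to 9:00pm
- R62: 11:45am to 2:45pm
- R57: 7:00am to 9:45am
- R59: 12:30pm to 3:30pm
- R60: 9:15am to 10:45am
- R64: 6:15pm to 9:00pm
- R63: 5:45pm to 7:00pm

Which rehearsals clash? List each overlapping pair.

Check each pair: they overlap iff neither finishes before the other starts.
Sorted by start: R57, R60, R58, R62, R59, R61, R63, R64, R65.
R60 starts before R57 ends → R57 and R60 overlap.
R58 starts after R57 ends; R57 is clear from here.
R58 starts after R60 ends; R60 is clear from here.
R62 starts before R58 ends → R58 and R62 overlap.
R59 starts before R58 ends → R58 and R59 overlap.
R61 starts before R58 ends → R58 and R61 overlap.
R63 starts after R58 ends; R58 is clear from here.
R59 starts before R62 ends → R62 and R59 overlap.
R61 starts before R62 ends → R62 and R61 overlap.
R63 starts after R62 ends; R62 is clear from here.
R61 starts before R59 ends → R59 and R61 overlap.
R63 starts after R59 ends; R59 is clear from here.
R63 starts after R61 ends; R61 is clear from here.
R64 starts before R63 ends → R63 and R64 overlap.
R65 starts after R63 ends.
R65 starts before R64 ends → R64 and R65 overlap.

R57 & R60, R58 & R59, R58 & R61, R58 & R62, R59 & R61, R59 & R62, R61 & R62, R63 & R64, R64 & R65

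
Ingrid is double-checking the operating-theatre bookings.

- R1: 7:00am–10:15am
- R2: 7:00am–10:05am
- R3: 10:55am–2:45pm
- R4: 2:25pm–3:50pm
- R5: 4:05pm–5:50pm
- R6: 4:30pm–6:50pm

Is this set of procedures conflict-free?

Sorted by start: R1, R2, R3, R4, R5, R6.
R2 starts before R1 ends → R1 and R2 overlap.
That's a conflict, so the schedule is not conflict-free.

No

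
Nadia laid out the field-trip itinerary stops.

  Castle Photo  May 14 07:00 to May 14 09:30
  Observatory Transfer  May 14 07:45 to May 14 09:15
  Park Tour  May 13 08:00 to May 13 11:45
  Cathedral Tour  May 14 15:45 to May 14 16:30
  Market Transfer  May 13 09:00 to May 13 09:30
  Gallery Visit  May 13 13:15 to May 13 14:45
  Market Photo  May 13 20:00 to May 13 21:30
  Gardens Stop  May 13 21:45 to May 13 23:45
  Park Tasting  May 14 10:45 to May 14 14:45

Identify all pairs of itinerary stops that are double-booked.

Castle Photo & Observatory Transfer, Market Transfer & Park Tour

Check each pair: they overlap iff neither finishes before the other starts.
Sorted by start: Park Tour, Market Transfer, Gallery Visit, Market Photo, Gardens Stop, Castle Photo, Observatory Transfer, Park Tasting, Cathedral Tour.
Market Transfer starts before Park Tour ends → Park Tour and Market Transfer overlap.
Gallery Visit starts after Park Tour ends, so nothing later overlaps Park Tour either.
Gallery Visit starts after Market Transfer ends, so nothing later overlaps Market Transfer either.
Market Photo starts after Gallery Visit ends, so nothing later overlaps Gallery Visit either.
Gardens Stop starts after Market Photo ends, so nothing later overlaps Market Photo either.
Castle Photo starts after Gardens Stop ends, so nothing later overlaps Gardens Stop either.
Observatory Transfer starts before Castle Photo ends → Castle Photo and Observatory Transfer overlap.
Park Tasting starts after Castle Photo ends, so nothing later overlaps Castle Photo either.
Park Tasting starts after Observatory Transfer ends, so nothing later overlaps Observatory Transfer either.
Cathedral Tour starts after Park Tasting ends.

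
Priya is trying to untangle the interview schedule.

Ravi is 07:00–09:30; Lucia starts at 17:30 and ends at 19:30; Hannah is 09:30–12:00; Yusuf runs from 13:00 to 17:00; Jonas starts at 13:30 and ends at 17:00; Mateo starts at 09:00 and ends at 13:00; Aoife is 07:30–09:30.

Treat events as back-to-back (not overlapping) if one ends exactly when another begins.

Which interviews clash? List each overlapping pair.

Two intervals overlap when each starts before the other ends.
Sorted by start: Ravi, Aoife, Mateo, Hannah, Yusuf, Jonas, Lucia.
Aoife starts before Ravi ends → Ravi and Aoife overlap.
Mateo starts before Ravi ends → Ravi and Mateo overlap.
Hannah starts exactly when Ravi ends (back-to-back, no overlap) — done with Ravi.
Mateo starts before Aoife ends → Aoife and Mateo overlap.
Hannah starts exactly when Aoife ends (back-to-back, no overlap) — done with Aoife.
Hannah starts before Mateo ends → Mateo and Hannah overlap.
Yusuf starts exactly when Mateo ends (back-to-back, no overlap) — done with Mateo.
Yusuf starts after Hannah ends — done with Hannah.
Jonas starts before Yusuf ends → Yusuf and Jonas overlap.
Lucia starts after Yusuf ends.
Lucia starts after Jonas ends.

Aoife & Mateo, Aoife & Ravi, Hannah & Mateo, Jonas & Yusuf, Mateo & Ravi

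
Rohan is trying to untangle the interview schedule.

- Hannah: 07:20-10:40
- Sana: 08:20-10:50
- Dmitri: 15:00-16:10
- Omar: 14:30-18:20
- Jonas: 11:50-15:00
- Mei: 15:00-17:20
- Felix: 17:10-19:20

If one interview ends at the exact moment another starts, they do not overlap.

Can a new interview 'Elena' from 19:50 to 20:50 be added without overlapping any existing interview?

Yes — the slot is free

Hannah: ends 10:40 at or before Elena starts 19:50 → clear.
Sana: ends 10:50 at or before Elena starts 19:50 → clear.
Jonas: ends 15:00 at or before Elena starts 19:50 → clear.
Omar: ends 18:20 at or before Elena starts 19:50 → clear.
Dmitri: ends 16:10 at or before Elena starts 19:50 → clear.
Mei: ends 17:20 at or before Elena starts 19:50 → clear.
Felix: ends 19:20 at or before Elena starts 19:50 → clear.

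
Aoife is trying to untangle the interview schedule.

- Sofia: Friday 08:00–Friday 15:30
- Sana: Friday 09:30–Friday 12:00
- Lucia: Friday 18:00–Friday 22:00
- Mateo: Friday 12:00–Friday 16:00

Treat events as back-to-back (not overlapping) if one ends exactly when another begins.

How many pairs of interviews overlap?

Sorted by start: Sofia, Sana, Mateo, Lucia.
Sana starts before Sofia ends → Sofia and Sana overlap.
Mateo starts before Sofia ends → Sofia and Mateo overlap.
Lucia starts after Sofia ends.
Mateo starts exactly when Sana ends (back-to-back, no overlap), so Sana has no further overlaps.
Lucia starts after Mateo ends.
Overlapping pairs: Mateo & Sofia, Sana & Sofia — 2 in total.

2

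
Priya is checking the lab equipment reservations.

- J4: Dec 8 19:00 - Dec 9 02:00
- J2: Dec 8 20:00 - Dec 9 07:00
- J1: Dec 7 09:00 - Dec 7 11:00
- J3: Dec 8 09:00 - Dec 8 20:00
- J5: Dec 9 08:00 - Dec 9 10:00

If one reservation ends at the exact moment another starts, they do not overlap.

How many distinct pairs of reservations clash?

2

Sorted by start: J1, J3, J4, J2, J5.
J3 starts after J1 ends — done with J1.
J4 starts before J3 ends → J3 and J4 overlap.
J2 starts exactly when J3 ends (back-to-back, no overlap) — done with J3.
J2 starts before J4 ends → J4 and J2 overlap.
J5 starts after J4 ends.
J5 starts after J2 ends.
Overlapping pairs: J2 & J4, J3 & J4 — 2 in total.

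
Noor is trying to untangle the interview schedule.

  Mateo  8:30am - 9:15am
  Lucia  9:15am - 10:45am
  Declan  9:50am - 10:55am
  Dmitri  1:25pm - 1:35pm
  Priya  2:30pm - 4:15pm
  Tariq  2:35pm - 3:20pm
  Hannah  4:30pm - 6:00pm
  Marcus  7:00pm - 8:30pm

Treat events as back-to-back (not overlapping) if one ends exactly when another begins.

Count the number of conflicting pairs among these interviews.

Sorted by start: Mateo, Lucia, Declan, Dmitri, Priya, Tariq, Hannah, Marcus.
Lucia starts exactly when Mateo ends (back-to-back, no overlap), so Mateo has no further overlaps.
Declan starts before Lucia ends → Lucia and Declan overlap.
Dmitri starts after Lucia ends, so Lucia has no further overlaps.
Dmitri starts after Declan ends, so Declan has no further overlaps.
Priya starts after Dmitri ends, so Dmitri has no further overlaps.
Tariq starts before Priya ends → Priya and Tariq overlap.
Hannah starts after Priya ends, so Priya has no further overlaps.
Hannah starts after Tariq ends, so Tariq has no further overlaps.
Marcus starts after Hannah ends.
Overlapping pairs: Declan & Lucia, Priya & Tariq — 2 in total.

2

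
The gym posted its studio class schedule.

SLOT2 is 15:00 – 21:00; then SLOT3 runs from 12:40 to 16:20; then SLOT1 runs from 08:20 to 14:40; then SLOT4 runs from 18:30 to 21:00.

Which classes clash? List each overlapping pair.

Sorted by start: SLOT1, SLOT3, SLOT2, SLOT4.
SLOT3 starts before SLOT1 ends → SLOT1 and SLOT3 overlap.
SLOT2 starts after SLOT1 ends — done with SLOT1.
SLOT2 starts before SLOT3 ends → SLOT3 and SLOT2 overlap.
SLOT4 starts after SLOT3 ends.
SLOT4 starts before SLOT2 ends → SLOT2 and SLOT4 overlap.

SLOT1 & SLOT3, SLOT2 & SLOT3, SLOT2 & SLOT4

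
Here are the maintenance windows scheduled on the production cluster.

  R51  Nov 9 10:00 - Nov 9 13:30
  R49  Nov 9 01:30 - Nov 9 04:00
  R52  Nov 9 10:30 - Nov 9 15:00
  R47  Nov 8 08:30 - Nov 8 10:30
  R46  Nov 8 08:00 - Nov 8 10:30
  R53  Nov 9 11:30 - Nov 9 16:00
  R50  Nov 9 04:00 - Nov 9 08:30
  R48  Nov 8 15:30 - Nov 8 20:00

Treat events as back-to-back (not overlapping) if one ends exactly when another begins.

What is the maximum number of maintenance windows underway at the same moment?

3

Walk through starts and ends in time order (an end at T is processed before a start at T):
Nov 8 08:00 start R46 → 1
Nov 8 08:30 start R47 → 2
Nov 8 10:30 end R46 → 1
Nov 8 10:30 end R47 → 0
Nov 8 15:30 start R48 → 1
Nov 8 20:00 end R48 → 0
Nov 9 01:30 start R49 → 1
Nov 9 04:00 end R49 → 0
Nov 9 04:00 start R50 → 1
Nov 9 08:30 end R50 → 0
Nov 9 10:00 start R51 → 1
Nov 9 10:30 start R52 → 2
Nov 9 11:30 start R53 → 3
Nov 9 13:30 end R51 → 2
Nov 9 15:00 end R52 → 1
Nov 9 16:00 end R53 → 0
Peak is 3, at Nov 9 11:30 (R51, R52, R53).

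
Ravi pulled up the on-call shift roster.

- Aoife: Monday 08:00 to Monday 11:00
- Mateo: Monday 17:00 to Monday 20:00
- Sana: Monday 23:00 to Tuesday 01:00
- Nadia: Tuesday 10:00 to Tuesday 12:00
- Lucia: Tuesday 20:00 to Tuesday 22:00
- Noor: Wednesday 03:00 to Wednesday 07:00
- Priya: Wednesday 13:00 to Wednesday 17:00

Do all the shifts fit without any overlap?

Check each pair: they overlap iff neither finishes before the other starts.
Sorted by start: Aoife, Mateo, Sana, Nadia, Lucia, Noor, Priya.
Mateo starts after Aoife ends, so Aoife has no further overlaps.
Sana starts after Mateo ends, so Mateo has no further overlaps.
Nadia starts after Sana ends, so Sana has no further overlaps.
Lucia starts after Nadia ends, so Nadia has no further overlaps.
Noor starts after Lucia ends, so Lucia has no further overlaps.
Priya starts after Noor ends.
Every pair is clear; the schedule has no overlaps.

Yes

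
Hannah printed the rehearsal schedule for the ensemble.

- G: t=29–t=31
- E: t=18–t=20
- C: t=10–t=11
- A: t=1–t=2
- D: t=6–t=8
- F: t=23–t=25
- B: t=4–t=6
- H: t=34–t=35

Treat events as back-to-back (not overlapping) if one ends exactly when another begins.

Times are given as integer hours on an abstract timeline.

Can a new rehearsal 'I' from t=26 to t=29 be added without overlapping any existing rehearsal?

A: ends t=2 at or before I starts t=26 → clear.
B: ends t=6 at or before I starts t=26 → clear.
D: ends t=8 at or before I starts t=26 → clear.
C: ends t=11 at or before I starts t=26 → clear.
E: ends t=20 at or before I starts t=26 → clear.
F: ends t=25 at or before I starts t=26 → clear.
G: starts t=29 at or after I ends t=29 → clear.
H: starts t=34 at or after I ends t=29 → clear.

Yes — the slot is free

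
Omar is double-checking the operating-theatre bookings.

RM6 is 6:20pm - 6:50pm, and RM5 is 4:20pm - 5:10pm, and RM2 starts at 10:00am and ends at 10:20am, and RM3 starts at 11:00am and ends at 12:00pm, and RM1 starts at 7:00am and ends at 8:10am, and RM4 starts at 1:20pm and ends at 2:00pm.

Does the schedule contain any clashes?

Sorted by start: RM1, RM2, RM3, RM4, RM5, RM6.
RM2 starts after RM1 ends; RM1 is clear from here.
RM3 starts after RM2 ends; RM2 is clear from here.
RM4 starts after RM3 ends; RM3 is clear from here.
RM5 starts after RM4 ends; RM4 is clear from here.
RM6 starts after RM5 ends.
Every pair is clear; the schedule has no overlaps.

No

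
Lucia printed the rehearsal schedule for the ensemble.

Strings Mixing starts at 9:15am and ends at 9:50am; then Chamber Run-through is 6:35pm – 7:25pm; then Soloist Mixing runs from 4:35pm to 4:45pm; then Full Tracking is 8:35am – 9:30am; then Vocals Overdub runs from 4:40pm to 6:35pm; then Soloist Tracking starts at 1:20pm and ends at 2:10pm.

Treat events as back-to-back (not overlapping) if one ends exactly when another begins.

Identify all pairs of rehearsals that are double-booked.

Two intervals overlap when each starts before the other ends.
Sorted by start: Full Tracking, Strings Mixing, Soloist Tracking, Soloist Mixing, Vocals Overdub, Chamber Run-through.
Strings Mixing starts before Full Tracking ends → Full Tracking and Strings Mixing overlap.
Soloist Tracking starts after Full Tracking ends, so nothing later overlaps Full Tracking either.
Soloist Tracking starts after Strings Mixing ends, so nothing later overlaps Strings Mixing either.
Soloist Mixing starts after Soloist Tracking ends, so nothing later overlaps Soloist Tracking either.
Vocals Overdub starts before Soloist Mixing ends → Soloist Mixing and Vocals Overdub overlap.
Chamber Run-through starts after Soloist Mixing ends.
Chamber Run-through starts exactly when Vocals Overdub ends (back-to-back, no overlap).

Full Tracking & Strings Mixing, Soloist Mixing & Vocals Overdub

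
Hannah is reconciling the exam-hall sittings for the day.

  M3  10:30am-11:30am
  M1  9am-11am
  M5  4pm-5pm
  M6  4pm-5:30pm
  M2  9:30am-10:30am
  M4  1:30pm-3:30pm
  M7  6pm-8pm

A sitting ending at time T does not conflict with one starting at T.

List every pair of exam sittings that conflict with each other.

Sorted by start: M1, M2, M3, M4, M5, M6, M7.
M2 starts before M1 ends → M1 and M2 overlap.
M3 starts before M1 ends → M1 and M3 overlap.
M4 starts after M1 ends, so M1 has no further overlaps.
M3 starts exactly when M2 ends (back-to-back, no overlap), so M2 has no further overlaps.
M4 starts after M3 ends, so M3 has no further overlaps.
M5 starts after M4 ends, so M4 has no further overlaps.
M6 starts before M5 ends → M5 and M6 overlap.
M7 starts after M5 ends.
M7 starts after M6 ends.

M1 & M2, M1 & M3, M5 & M6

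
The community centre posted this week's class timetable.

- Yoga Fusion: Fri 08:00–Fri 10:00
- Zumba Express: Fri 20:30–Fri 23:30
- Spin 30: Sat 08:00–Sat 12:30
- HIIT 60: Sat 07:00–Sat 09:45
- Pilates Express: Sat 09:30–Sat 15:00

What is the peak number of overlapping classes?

3

Sweep the timeline, counting +1 at each start and −1 at each end (ends before starts at a tie):
Fri 08:00 start Yoga Fusion → 1
Fri 10:00 end Yoga Fusion → 0
Fri 20:30 start Zumba Express → 1
Fri 23:30 end Zumba Express → 0
Sat 07:00 start HIIT 60 → 1
Sat 08:00 start Spin 30 → 2
Sat 09:30 start Pilates Express → 3
Sat 09:45 end HIIT 60 → 2
Sat 12:30 end Spin 30 → 1
Sat 15:00 end Pilates Express → 0
Peak is 3, at Sat 09:30 (HIIT 60, Pilates Express, Spin 30).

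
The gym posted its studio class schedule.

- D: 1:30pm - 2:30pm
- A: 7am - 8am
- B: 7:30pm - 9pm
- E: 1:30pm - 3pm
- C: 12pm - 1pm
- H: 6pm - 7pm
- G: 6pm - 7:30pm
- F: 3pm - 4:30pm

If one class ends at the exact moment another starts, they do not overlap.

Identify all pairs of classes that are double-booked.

D & E, G & H

Sorted by start: A, C, D, E, F, G, H, B.
C starts after A ends, so A has no further overlaps.
D starts after C ends, so C has no further overlaps.
E starts before D ends → D and E overlap.
F starts after D ends, so D has no further overlaps.
F starts exactly when E ends (back-to-back, no overlap), so E has no further overlaps.
G starts after F ends, so F has no further overlaps.
H starts before G ends → G and H overlap.
B starts exactly when G ends (back-to-back, no overlap).
B starts after H ends.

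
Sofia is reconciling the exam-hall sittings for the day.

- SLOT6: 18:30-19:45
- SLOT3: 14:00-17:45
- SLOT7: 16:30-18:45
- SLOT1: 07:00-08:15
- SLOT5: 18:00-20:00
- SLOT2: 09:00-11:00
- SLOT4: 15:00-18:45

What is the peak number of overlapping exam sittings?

4

Walk through starts and ends in time order (an end at T is processed before a start at T):
07:00 start SLOT1 → 1
08:15 end SLOT1 → 0
09:00 start SLOT2 → 1
11:00 end SLOT2 → 0
14:00 start SLOT3 → 1
15:00 start SLOT4 → 2
16:30 start SLOT7 → 3
17:45 end SLOT3 → 2
18:00 start SLOT5 → 3
18:30 start SLOT6 → 4
18:45 end SLOT4 → 3
18:45 end SLOT7 → 2
19:45 end SLOT6 → 1
20:00 end SLOT5 → 0
Peak is 4, at 18:30 (SLOT4, SLOT5, SLOT6, SLOT7).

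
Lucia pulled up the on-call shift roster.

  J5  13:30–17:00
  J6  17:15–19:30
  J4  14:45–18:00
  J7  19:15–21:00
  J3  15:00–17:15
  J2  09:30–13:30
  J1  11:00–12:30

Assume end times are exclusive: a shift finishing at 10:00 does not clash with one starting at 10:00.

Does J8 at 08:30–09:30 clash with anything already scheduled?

No — it doesn't clash with anything

J2: starts 09:30 at or after J8 ends 09:30 → clear.
J1: starts 11:00 at or after J8 ends 09:30 → clear.
J5: starts 13:30 at or after J8 ends 09:30 → clear.
J4: starts 14:45 at or after J8 ends 09:30 → clear.
J3: starts 15:00 at or after J8 ends 09:30 → clear.
J6: starts 17:15 at or after J8 ends 09:30 → clear.
J7: starts 19:15 at or after J8 ends 09:30 → clear.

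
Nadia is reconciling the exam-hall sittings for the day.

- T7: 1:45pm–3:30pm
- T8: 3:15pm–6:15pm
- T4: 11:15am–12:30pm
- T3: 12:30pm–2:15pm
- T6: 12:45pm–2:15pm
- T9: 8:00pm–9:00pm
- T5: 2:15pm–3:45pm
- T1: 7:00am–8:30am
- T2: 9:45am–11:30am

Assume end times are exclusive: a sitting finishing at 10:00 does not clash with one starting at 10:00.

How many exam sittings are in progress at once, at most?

3

Sort all start/end points and keep a running count:
7:00am start T1 → 1
8:30am end T1 → 0
9:45am start T2 → 1
11:15am start T4 → 2
11:30am end T2 → 1
12:30pm end T4 → 0
12:30pm start T3 → 1
12:45pm start T6 → 2
1:45pm start T7 → 3
2:15pm end T3 → 2
2:15pm end T6 → 1
2:15pm start T5 → 2
3:15pm start T8 → 3
3:30pm end T7 → 2
3:45pm end T5 → 1
6:15pm end T8 → 0
8:00pm start T9 → 1
9:00pm end T9 → 0
Peak is 3, at 1:45pm (T3, T6, T7).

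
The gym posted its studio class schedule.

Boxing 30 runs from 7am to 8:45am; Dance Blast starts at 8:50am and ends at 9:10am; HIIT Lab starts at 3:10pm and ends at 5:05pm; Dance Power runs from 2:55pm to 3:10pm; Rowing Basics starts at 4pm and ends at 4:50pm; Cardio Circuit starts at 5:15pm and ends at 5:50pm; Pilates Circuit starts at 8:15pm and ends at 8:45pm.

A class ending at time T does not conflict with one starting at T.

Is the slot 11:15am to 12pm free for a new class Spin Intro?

Yes — the slot is free

Boxing 30: ends 8:45am at or before Spin Intro starts 11:15am → clear.
Dance Blast: ends 9:10am at or before Spin Intro starts 11:15am → clear.
Dance Power: starts 2:55pm at or after Spin Intro ends 12pm → clear.
HIIT Lab: starts 3:10pm at or after Spin Intro ends 12pm → clear.
Rowing Basics: starts 4pm at or after Spin Intro ends 12pm → clear.
Cardio Circuit: starts 5:15pm at or after Spin Intro ends 12pm → clear.
Pilates Circuit: starts 8:15pm at or after Spin Intro ends 12pm → clear.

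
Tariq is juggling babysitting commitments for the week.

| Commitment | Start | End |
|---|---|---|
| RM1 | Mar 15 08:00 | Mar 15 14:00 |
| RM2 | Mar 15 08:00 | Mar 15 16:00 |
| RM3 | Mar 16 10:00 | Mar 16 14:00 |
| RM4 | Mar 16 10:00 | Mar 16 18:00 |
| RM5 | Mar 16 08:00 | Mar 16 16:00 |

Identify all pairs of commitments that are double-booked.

RM1 & RM2, RM3 & RM4, RM3 & RM5, RM4 & RM5

Sorted by start: RM1, RM2, RM5, RM3, RM4.
RM2 starts before RM1 ends → RM1 and RM2 overlap.
RM5 starts after RM1 ends, so RM1 has no further overlaps.
RM5 starts after RM2 ends, so RM2 has no further overlaps.
RM3 starts before RM5 ends → RM5 and RM3 overlap.
RM4 starts before RM5 ends → RM5 and RM4 overlap.
RM4 starts before RM3 ends → RM3 and RM4 overlap.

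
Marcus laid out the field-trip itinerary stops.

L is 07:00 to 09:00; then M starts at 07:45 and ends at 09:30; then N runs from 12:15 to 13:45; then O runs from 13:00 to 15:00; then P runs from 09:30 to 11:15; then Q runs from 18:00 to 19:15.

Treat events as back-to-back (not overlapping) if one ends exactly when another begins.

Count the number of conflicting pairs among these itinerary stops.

Two intervals overlap when each starts before the other ends.
Sorted by start: L, M, P, N, O, Q.
M starts before L ends → L and M overlap.
P starts after L ends, so L has no further overlaps.
P starts exactly when M ends (back-to-back, no overlap), so M has no further overlaps.
N starts after P ends, so P has no further overlaps.
O starts before N ends → N and O overlap.
Q starts after N ends.
Q starts after O ends.
Overlapping pairs: L & M, N & O — 2 in total.

2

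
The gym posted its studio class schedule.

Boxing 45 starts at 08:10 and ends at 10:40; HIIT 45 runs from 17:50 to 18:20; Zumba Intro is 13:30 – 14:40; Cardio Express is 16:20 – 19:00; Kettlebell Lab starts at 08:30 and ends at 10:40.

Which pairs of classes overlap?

Boxing 45 & Kettlebell Lab, Cardio Express & HIIT 45

Check each pair: they overlap iff neither finishes before the other starts.
Sorted by start: Boxing 45, Kettlebell Lab, Zumba Intro, Cardio Express, HIIT 45.
Kettlebell Lab starts before Boxing 45 ends → Boxing 45 and Kettlebell Lab overlap.
Zumba Intro starts after Boxing 45 ends, so nothing later overlaps Boxing 45 either.
Zumba Intro starts after Kettlebell Lab ends, so nothing later overlaps Kettlebell Lab either.
Cardio Express starts after Zumba Intro ends, so nothing later overlaps Zumba Intro either.
HIIT 45 starts before Cardio Express ends → Cardio Express and HIIT 45 overlap.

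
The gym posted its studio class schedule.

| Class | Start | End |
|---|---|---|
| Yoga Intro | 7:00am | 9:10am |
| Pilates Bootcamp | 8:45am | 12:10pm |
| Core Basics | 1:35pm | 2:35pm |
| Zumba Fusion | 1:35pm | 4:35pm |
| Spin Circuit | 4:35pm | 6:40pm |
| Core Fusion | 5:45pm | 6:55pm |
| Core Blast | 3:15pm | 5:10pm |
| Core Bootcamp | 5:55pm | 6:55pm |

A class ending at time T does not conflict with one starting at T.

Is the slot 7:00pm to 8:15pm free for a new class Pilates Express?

Yes — the slot is free

Yoga Intro: ends 9:10am at or before Pilates Express starts 7:00pm → clear.
Pilates Bootcamp: ends 12:10pm at or before Pilates Express starts 7:00pm → clear.
Core Basics: ends 2:35pm at or before Pilates Express starts 7:00pm → clear.
Zumba Fusion: ends 4:35pm at or before Pilates Express starts 7:00pm → clear.
Core Blast: ends 5:10pm at or before Pilates Express starts 7:00pm → clear.
Spin Circuit: ends 6:40pm at or before Pilates Express starts 7:00pm → clear.
Core Fusion: ends 6:55pm at or before Pilates Express starts 7:00pm → clear.
Core Bootcamp: ends 6:55pm at or before Pilates Express starts 7:00pm → clear.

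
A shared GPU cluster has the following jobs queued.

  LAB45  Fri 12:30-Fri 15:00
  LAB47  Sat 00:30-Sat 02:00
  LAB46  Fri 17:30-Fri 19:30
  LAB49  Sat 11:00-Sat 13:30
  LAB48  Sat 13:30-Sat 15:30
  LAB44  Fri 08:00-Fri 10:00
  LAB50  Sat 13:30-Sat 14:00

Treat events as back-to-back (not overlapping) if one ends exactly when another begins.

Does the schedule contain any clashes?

Check each pair: they overlap iff neither finishes before the other starts.
Sorted by start: LAB44, LAB45, LAB46, LAB47, LAB49, LAB48, LAB50.
LAB45 starts after LAB44 ends; LAB44 is clear from here.
LAB46 starts after LAB45 ends; LAB45 is clear from here.
LAB47 starts after LAB46 ends; LAB46 is clear from here.
LAB49 starts after LAB47 ends; LAB47 is clear from here.
LAB48 starts exactly when LAB49 ends (back-to-back, no overlap); LAB49 is clear from here.
LAB50 starts before LAB48 ends → LAB48 and LAB50 overlap.
That's a conflict, so the schedule is not conflict-free.

Yes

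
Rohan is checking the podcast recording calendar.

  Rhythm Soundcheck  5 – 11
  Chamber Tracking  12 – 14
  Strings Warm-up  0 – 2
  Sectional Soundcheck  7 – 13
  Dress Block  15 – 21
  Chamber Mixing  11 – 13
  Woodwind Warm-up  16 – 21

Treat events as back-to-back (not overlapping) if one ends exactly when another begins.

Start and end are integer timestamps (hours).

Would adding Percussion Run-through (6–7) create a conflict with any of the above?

Strings Warm-up: ends 2 at or before Percussion Run-through starts 6 → clear.
Rhythm Soundcheck: starts 5 before Percussion Run-through ends 7, and ends 11 after Percussion Run-through starts 6 → overlap.
Sectional Soundcheck: starts 7 at or after Percussion Run-through ends 7 → clear.
Chamber Mixing: starts 11 at or after Percussion Run-through ends 7 → clear.
Chamber Tracking: starts 12 at or after Percussion Run-through ends 7 → clear.
Dress Block: starts 15 at or after Percussion Run-through ends 7 → clear.
Woodwind Warm-up: starts 16 at or after Percussion Run-through ends 7 → clear.
Percussion Run-through overlaps Rhythm Soundcheck.

Yes — it overlaps Rhythm Soundcheck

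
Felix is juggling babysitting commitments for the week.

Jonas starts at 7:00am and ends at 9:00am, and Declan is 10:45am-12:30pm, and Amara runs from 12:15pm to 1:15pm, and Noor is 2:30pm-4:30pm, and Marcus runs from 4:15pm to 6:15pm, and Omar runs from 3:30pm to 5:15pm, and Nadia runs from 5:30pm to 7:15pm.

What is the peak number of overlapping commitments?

Sweep the timeline, counting +1 at each start and −1 at each end (ends before starts at a tie):
7:00am start Jonas → 1
9:00am end Jonas → 0
10:45am start Declan → 1
12:15pm start Amara → 2
12:30pm end Declan → 1
1:15pm end Amara → 0
2:30pm start Noor → 1
3:30pm start Omar → 2
4:15pm start Marcus → 3
4:30pm end Noor → 2
5:15pm end Omar → 1
5:30pm start Nadia → 2
6:15pm end Marcus → 1
7:15pm end Nadia → 0
Peak is 3, at 4:15pm (Marcus, Noor, Omar).

3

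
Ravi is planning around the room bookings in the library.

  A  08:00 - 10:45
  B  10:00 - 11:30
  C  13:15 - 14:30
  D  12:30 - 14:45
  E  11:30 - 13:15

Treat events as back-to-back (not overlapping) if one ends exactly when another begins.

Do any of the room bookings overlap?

Sorted by start: A, B, E, D, C.
B starts before A ends → A and B overlap.
That's a conflict, so the schedule is not conflict-free.

Yes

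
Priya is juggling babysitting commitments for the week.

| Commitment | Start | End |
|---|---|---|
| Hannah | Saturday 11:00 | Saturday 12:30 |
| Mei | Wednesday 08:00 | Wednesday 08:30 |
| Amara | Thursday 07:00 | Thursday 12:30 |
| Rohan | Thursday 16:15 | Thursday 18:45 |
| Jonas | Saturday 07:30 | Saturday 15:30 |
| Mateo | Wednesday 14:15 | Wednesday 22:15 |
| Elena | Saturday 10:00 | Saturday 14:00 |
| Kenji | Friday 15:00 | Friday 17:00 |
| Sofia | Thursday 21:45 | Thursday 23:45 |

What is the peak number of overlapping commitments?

3

Sort all start/end points and keep a running count:
Wednesday 08:00 start Mei → 1
Wednesday 08:30 end Mei → 0
Wednesday 14:15 start Mateo → 1
Wednesday 22:15 end Mateo → 0
Thursday 07:00 start Amara → 1
Thursday 12:30 end Amara → 0
Thursday 16:15 start Rohan → 1
Thursday 18:45 end Rohan → 0
Thursday 21:45 start Sofia → 1
Thursday 23:45 end Sofia → 0
Friday 15:00 start Kenji → 1
Friday 17:00 end Kenji → 0
Saturday 07:30 start Jonas → 1
Saturday 10:00 start Elena → 2
Saturday 11:00 start Hannah → 3
Saturday 12:30 end Hannah → 2
Saturday 14:00 end Elena → 1
Saturday 15:30 end Jonas → 0
Peak is 3, at Saturday 11:00 (Elena, Hannah, Jonas).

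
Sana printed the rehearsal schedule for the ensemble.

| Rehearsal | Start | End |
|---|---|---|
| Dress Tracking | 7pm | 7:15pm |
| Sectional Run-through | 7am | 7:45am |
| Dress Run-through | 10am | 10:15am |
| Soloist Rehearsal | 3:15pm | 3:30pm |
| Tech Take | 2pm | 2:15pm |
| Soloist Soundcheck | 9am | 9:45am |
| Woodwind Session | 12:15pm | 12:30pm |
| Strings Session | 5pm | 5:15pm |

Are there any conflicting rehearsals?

Two intervals overlap when each starts before the other ends.
Sorted by start: Sectional Run-through, Soloist Soundcheck, Dress Run-through, Woodwind Session, Tech Take, Soloist Rehearsal, Strings Session, Dress Tracking.
Soloist Soundcheck starts after Sectional Run-through ends — done with Sectional Run-through.
Dress Run-through starts after Soloist Soundcheck ends — done with Soloist Soundcheck.
Woodwind Session starts after Dress Run-through ends — done with Dress Run-through.
Tech Take starts after Woodwind Session ends — done with Woodwind Session.
Soloist Rehearsal starts after Tech Take ends — done with Tech Take.
Strings Session starts after Soloist Rehearsal ends — done with Soloist Rehearsal.
Dress Tracking starts after Strings Session ends.
Every pair is clear; the schedule has no overlaps.

No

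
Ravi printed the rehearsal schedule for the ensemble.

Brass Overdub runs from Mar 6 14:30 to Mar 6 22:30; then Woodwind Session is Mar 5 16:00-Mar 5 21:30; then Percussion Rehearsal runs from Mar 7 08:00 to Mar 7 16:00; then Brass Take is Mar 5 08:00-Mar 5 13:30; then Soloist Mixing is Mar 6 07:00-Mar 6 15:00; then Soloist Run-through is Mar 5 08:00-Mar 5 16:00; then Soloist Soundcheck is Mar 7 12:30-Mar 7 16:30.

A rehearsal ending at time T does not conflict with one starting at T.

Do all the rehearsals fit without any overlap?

No

Sorted by start: Soloist Run-through, Brass Take, Woodwind Session, Soloist Mixing, Brass Overdub, Percussion Rehearsal, Soloist Soundcheck.
Brass Take starts before Soloist Run-through ends → Soloist Run-through and Brass Take overlap.
That's a conflict, so the schedule is not conflict-free.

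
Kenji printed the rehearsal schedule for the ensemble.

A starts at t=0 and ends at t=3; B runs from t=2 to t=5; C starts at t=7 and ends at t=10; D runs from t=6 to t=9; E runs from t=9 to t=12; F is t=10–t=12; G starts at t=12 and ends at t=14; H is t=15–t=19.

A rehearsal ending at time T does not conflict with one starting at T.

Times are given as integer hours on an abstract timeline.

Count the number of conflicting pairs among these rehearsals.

4

Sorted by start: A, B, D, C, E, F, G, H.
B starts before A ends → A and B overlap.
D starts after A ends; A is clear from here.
D starts after B ends; B is clear from here.
C starts before D ends → D and C overlap.
E starts exactly when D ends (back-to-back, no overlap); D is clear from here.
E starts before C ends → C and E overlap.
F starts exactly when C ends (back-to-back, no overlap); C is clear from here.
F starts before E ends → E and F overlap.
G starts exactly when E ends (back-to-back, no overlap); E is clear from here.
G starts exactly when F ends (back-to-back, no overlap); F is clear from here.
H starts after G ends.
Overlapping pairs: A & B, C & D, C & E, E & F — 4 in total.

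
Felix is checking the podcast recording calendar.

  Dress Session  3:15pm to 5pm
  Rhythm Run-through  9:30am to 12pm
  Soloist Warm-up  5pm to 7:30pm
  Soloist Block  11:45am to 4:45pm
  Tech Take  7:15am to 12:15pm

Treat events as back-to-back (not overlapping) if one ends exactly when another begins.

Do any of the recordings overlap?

Check each pair: they overlap iff neither finishes before the other starts.
Sorted by start: Tech Take, Rhythm Run-through, Soloist Block, Dress Session, Soloist Warm-up.
Rhythm Run-through starts before Tech Take ends → Tech Take and Rhythm Run-through overlap.
That's a conflict, so the schedule is not conflict-free.

Yes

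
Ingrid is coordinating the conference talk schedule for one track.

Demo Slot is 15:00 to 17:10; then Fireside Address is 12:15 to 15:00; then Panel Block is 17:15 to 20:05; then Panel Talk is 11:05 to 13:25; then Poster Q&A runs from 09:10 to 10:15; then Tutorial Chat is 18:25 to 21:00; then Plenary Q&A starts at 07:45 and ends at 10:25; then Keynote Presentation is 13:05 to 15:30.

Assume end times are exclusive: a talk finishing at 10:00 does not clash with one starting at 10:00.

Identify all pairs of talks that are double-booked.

Sorted by start: Plenary Q&A, Poster Q&A, Panel Talk, Fireside Address, Keynote Presentation, Demo Slot, Panel Block, Tutorial Chat.
Poster Q&A starts before Plenary Q&A ends → Plenary Q&A and Poster Q&A overlap.
Panel Talk starts after Plenary Q&A ends — done with Plenary Q&A.
Panel Talk starts after Poster Q&A ends — done with Poster Q&A.
Fireside Address starts before Panel Talk ends → Panel Talk and Fireside Address overlap.
Keynote Presentation starts before Panel Talk ends → Panel Talk and Keynote Presentation overlap.
Demo Slot starts after Panel Talk ends — done with Panel Talk.
Keynote Presentation starts before Fireside Address ends → Fireside Address and Keynote Presentation overlap.
Demo Slot starts exactly when Fireside Address ends (back-to-back, no overlap) — done with Fireside Address.
Demo Slot starts before Keynote Presentation ends → Keynote Presentation and Demo Slot overlap.
Panel Block starts after Keynote Presentation ends — done with Keynote Presentation.
Panel Block starts after Demo Slot ends — done with Demo Slot.
Tutorial Chat starts before Panel Block ends → Panel Block and Tutorial Chat overlap.

Demo Slot & Keynote Presentation, Fireside Address & Keynote Presentation, Fireside Address & Panel Talk, Keynote Presentation & Panel Talk, Panel Block & Tutorial Chat, Plenary Q&A & Poster Q&A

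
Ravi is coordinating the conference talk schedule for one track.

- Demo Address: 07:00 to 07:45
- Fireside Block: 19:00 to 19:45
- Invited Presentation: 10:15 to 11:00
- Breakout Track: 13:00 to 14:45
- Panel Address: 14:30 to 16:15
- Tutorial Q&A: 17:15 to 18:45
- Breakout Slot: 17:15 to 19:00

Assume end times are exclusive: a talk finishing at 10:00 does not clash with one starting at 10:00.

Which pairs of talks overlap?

Check each pair: they overlap iff neither finishes before the other starts.
Sorted by start: Demo Address, Invited Presentation, Breakout Track, Panel Address, Tutorial Q&A, Breakout Slot, Fireside Block.
Invited Presentation starts after Demo Address ends, so nothing later overlaps Demo Address either.
Breakout Track starts after Invited Presentation ends, so nothing later overlaps Invited Presentation either.
Panel Address starts before Breakout Track ends → Breakout Track and Panel Address overlap.
Tutorial Q&A starts after Breakout Track ends, so nothing later overlaps Breakout Track either.
Tutorial Q&A starts after Panel Address ends, so nothing later overlaps Panel Address either.
Breakout Slot starts before Tutorial Q&A ends → Tutorial Q&A and Breakout Slot overlap.
Fireside Block starts after Tutorial Q&A ends.
Fireside Block starts exactly when Breakout Slot ends (back-to-back, no overlap).

Breakout Slot & Tutorial Q&A, Breakout Track & Panel Address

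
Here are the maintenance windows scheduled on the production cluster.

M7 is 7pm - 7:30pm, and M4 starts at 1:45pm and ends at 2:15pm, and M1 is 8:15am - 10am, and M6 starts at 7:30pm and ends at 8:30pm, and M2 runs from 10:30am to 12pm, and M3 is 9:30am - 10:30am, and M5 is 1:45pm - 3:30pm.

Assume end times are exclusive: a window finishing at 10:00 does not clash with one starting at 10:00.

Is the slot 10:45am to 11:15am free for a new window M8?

M1: ends 10am at or before M8 starts 10:45am → clear.
M3: ends 10:30am at or before M8 starts 10:45am → clear.
M2: starts 10:30am before M8 ends 11:15am, and ends 12pm after M8 starts 10:45am → overlap.
M4: starts 1:45pm at or after M8 ends 11:15am → clear.
M5: starts 1:45pm at or after M8 ends 11:15am → clear.
M7: starts 7pm at or after M8 ends 11:15am → clear.
M6: starts 7:30pm at or after M8 ends 11:15am → clear.
M8 overlaps M2.

No — it overlaps M2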